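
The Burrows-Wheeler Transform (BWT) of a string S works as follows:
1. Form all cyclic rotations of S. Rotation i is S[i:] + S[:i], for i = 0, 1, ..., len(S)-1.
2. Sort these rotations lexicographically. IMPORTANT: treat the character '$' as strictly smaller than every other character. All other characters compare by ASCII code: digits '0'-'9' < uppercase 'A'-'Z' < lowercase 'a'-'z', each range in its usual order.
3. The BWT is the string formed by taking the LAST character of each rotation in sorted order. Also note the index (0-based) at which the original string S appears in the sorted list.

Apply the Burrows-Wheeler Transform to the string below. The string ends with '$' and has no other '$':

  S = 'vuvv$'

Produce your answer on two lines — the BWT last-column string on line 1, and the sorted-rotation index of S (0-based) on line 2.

All 5 rotations (rotation i = S[i:]+S[:i]):
  rot[0] = vuvv$
  rot[1] = uvv$v
  rot[2] = vv$vu
  rot[3] = v$vuv
  rot[4] = $vuvv
Sorted (with $ < everything):
  sorted[0] = $vuvv  (last char: 'v')
  sorted[1] = uvv$v  (last char: 'v')
  sorted[2] = v$vuv  (last char: 'v')
  sorted[3] = vuvv$  (last char: '$')
  sorted[4] = vv$vu  (last char: 'u')
Last column: vvv$u
Original string S is at sorted index 3

Answer: vvv$u
3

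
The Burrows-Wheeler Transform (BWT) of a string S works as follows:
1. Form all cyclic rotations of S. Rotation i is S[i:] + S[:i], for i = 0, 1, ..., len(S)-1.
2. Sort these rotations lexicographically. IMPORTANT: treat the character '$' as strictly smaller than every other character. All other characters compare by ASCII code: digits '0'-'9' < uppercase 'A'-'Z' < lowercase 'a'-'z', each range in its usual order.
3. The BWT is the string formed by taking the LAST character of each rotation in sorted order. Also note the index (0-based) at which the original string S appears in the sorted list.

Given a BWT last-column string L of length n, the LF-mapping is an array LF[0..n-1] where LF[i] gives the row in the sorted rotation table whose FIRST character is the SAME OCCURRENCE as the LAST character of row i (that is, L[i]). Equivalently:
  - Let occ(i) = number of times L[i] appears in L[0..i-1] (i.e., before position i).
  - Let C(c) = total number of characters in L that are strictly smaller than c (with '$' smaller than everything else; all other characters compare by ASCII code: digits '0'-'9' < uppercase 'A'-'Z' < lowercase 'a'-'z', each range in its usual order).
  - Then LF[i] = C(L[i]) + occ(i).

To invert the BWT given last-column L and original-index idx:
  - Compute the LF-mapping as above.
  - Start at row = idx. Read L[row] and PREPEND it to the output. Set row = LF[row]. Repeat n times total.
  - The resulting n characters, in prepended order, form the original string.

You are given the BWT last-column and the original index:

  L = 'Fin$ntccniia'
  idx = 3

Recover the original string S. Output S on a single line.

LF mapping: 1 5 8 0 9 11 3 4 10 6 7 2
Walk LF starting at row 3, prepending L[row]:
  step 1: row=3, L[3]='$', prepend. Next row=LF[3]=0
  step 2: row=0, L[0]='F', prepend. Next row=LF[0]=1
  step 3: row=1, L[1]='i', prepend. Next row=LF[1]=5
  step 4: row=5, L[5]='t', prepend. Next row=LF[5]=11
  step 5: row=11, L[11]='a', prepend. Next row=LF[11]=2
  step 6: row=2, L[2]='n', prepend. Next row=LF[2]=8
  step 7: row=8, L[8]='n', prepend. Next row=LF[8]=10
  step 8: row=10, L[10]='i', prepend. Next row=LF[10]=7
  step 9: row=7, L[7]='c', prepend. Next row=LF[7]=4
  step 10: row=4, L[4]='n', prepend. Next row=LF[4]=9
  step 11: row=9, L[9]='i', prepend. Next row=LF[9]=6
  step 12: row=6, L[6]='c', prepend. Next row=LF[6]=3
Reversed output: cincinnatiF$

Answer: cincinnatiF$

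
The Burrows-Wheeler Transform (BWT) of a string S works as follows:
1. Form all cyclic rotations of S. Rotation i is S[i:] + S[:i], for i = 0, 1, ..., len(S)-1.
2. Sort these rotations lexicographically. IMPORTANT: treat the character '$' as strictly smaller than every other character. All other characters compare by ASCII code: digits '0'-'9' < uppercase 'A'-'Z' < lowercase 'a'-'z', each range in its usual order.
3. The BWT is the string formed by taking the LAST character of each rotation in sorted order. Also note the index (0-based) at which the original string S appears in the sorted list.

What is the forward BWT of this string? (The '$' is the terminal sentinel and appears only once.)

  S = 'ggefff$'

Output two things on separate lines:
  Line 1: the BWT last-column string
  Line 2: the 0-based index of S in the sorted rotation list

Answer: fgffeg$
6

Derivation:
All 7 rotations (rotation i = S[i:]+S[:i]):
  rot[0] = ggefff$
  rot[1] = gefff$g
  rot[2] = efff$gg
  rot[3] = fff$gge
  rot[4] = ff$ggef
  rot[5] = f$ggeff
  rot[6] = $ggefff
Sorted (with $ < everything):
  sorted[0] = $ggefff  (last char: 'f')
  sorted[1] = efff$gg  (last char: 'g')
  sorted[2] = f$ggeff  (last char: 'f')
  sorted[3] = ff$ggef  (last char: 'f')
  sorted[4] = fff$gge  (last char: 'e')
  sorted[5] = gefff$g  (last char: 'g')
  sorted[6] = ggefff$  (last char: '$')
Last column: fgffeg$
Original string S is at sorted index 6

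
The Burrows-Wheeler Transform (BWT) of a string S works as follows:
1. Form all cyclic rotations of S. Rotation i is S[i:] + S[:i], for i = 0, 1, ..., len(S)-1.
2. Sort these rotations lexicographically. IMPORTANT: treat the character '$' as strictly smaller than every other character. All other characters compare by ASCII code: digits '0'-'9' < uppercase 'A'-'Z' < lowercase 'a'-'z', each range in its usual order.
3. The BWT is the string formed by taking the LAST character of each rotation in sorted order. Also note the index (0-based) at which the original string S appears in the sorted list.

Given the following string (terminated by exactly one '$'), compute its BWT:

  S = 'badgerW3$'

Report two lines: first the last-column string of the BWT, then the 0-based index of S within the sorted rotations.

Answer: 3Wrb$agde
4

Derivation:
All 9 rotations (rotation i = S[i:]+S[:i]):
  rot[0] = badgerW3$
  rot[1] = adgerW3$b
  rot[2] = dgerW3$ba
  rot[3] = gerW3$bad
  rot[4] = erW3$badg
  rot[5] = rW3$badge
  rot[6] = W3$badger
  rot[7] = 3$badgerW
  rot[8] = $badgerW3
Sorted (with $ < everything):
  sorted[0] = $badgerW3  (last char: '3')
  sorted[1] = 3$badgerW  (last char: 'W')
  sorted[2] = W3$badger  (last char: 'r')
  sorted[3] = adgerW3$b  (last char: 'b')
  sorted[4] = badgerW3$  (last char: '$')
  sorted[5] = dgerW3$ba  (last char: 'a')
  sorted[6] = erW3$badg  (last char: 'g')
  sorted[7] = gerW3$bad  (last char: 'd')
  sorted[8] = rW3$badge  (last char: 'e')
Last column: 3Wrb$agde
Original string S is at sorted index 4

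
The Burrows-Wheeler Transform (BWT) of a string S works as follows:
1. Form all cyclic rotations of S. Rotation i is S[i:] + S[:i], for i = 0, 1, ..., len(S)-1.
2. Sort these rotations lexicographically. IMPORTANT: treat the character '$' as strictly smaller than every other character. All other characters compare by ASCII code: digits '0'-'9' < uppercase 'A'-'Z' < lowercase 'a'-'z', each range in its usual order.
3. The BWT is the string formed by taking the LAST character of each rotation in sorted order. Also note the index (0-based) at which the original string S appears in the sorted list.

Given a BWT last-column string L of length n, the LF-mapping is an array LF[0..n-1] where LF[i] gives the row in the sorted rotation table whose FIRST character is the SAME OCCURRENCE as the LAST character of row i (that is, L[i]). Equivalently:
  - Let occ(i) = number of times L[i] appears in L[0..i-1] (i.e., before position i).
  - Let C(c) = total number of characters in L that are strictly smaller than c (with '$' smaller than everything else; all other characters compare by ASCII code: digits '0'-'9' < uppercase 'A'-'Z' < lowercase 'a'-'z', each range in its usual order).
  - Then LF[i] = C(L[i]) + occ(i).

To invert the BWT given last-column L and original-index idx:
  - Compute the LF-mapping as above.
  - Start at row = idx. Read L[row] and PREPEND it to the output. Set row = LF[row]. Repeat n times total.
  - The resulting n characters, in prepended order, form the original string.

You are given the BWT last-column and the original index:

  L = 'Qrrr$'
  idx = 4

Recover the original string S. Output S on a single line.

Answer: rrrQ$

Derivation:
LF mapping: 1 2 3 4 0
Walk LF starting at row 4, prepending L[row]:
  step 1: row=4, L[4]='$', prepend. Next row=LF[4]=0
  step 2: row=0, L[0]='Q', prepend. Next row=LF[0]=1
  step 3: row=1, L[1]='r', prepend. Next row=LF[1]=2
  step 4: row=2, L[2]='r', prepend. Next row=LF[2]=3
  step 5: row=3, L[3]='r', prepend. Next row=LF[3]=4
Reversed output: rrrQ$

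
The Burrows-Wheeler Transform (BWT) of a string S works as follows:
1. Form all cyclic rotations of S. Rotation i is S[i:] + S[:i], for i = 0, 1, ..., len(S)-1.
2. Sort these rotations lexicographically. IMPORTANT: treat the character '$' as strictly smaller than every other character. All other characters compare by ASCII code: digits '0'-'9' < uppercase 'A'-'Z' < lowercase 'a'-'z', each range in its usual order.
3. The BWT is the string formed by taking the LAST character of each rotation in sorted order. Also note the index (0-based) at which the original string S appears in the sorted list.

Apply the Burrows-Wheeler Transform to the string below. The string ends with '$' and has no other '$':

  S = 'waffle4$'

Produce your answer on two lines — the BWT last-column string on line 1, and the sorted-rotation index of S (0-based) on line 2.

All 8 rotations (rotation i = S[i:]+S[:i]):
  rot[0] = waffle4$
  rot[1] = affle4$w
  rot[2] = ffle4$wa
  rot[3] = fle4$waf
  rot[4] = le4$waff
  rot[5] = e4$waffl
  rot[6] = 4$waffle
  rot[7] = $waffle4
Sorted (with $ < everything):
  sorted[0] = $waffle4  (last char: '4')
  sorted[1] = 4$waffle  (last char: 'e')
  sorted[2] = affle4$w  (last char: 'w')
  sorted[3] = e4$waffl  (last char: 'l')
  sorted[4] = ffle4$wa  (last char: 'a')
  sorted[5] = fle4$waf  (last char: 'f')
  sorted[6] = le4$waff  (last char: 'f')
  sorted[7] = waffle4$  (last char: '$')
Last column: 4ewlaff$
Original string S is at sorted index 7

Answer: 4ewlaff$
7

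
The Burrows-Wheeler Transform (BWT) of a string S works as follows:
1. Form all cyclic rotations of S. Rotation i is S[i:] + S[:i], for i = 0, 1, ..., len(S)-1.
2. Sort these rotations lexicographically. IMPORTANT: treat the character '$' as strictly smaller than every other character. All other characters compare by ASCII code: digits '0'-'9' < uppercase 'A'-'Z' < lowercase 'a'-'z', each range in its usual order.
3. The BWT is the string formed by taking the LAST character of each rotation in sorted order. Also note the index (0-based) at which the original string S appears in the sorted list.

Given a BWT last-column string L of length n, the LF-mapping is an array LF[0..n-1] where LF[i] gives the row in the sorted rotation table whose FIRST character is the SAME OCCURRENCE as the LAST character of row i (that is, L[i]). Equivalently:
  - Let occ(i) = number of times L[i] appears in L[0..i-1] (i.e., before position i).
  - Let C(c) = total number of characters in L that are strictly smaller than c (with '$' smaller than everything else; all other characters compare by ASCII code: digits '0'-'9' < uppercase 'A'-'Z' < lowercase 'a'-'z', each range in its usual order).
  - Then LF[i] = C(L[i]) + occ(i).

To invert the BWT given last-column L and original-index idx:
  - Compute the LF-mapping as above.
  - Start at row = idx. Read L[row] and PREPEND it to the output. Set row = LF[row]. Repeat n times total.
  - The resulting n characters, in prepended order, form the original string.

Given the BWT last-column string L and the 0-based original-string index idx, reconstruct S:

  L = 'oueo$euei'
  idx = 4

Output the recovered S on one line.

LF mapping: 5 7 1 6 0 2 8 3 4
Walk LF starting at row 4, prepending L[row]:
  step 1: row=4, L[4]='$', prepend. Next row=LF[4]=0
  step 2: row=0, L[0]='o', prepend. Next row=LF[0]=5
  step 3: row=5, L[5]='e', prepend. Next row=LF[5]=2
  step 4: row=2, L[2]='e', prepend. Next row=LF[2]=1
  step 5: row=1, L[1]='u', prepend. Next row=LF[1]=7
  step 6: row=7, L[7]='e', prepend. Next row=LF[7]=3
  step 7: row=3, L[3]='o', prepend. Next row=LF[3]=6
  step 8: row=6, L[6]='u', prepend. Next row=LF[6]=8
  step 9: row=8, L[8]='i', prepend. Next row=LF[8]=4
Reversed output: iuoeueeo$

Answer: iuoeueeo$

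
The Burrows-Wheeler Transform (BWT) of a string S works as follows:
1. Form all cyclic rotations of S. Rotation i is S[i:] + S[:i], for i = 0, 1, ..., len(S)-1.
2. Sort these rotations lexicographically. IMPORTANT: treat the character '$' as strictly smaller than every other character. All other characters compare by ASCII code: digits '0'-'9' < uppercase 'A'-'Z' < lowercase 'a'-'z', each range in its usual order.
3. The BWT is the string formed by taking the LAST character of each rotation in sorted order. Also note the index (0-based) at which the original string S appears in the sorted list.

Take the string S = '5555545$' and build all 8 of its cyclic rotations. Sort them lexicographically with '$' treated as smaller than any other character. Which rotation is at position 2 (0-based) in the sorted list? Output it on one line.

All 8 rotations (rotation i = S[i:]+S[:i]):
  rot[0] = 5555545$
  rot[1] = 555545$5
  rot[2] = 55545$55
  rot[3] = 5545$555
  rot[4] = 545$5555
  rot[5] = 45$55555
  rot[6] = 5$555554
  rot[7] = $5555545
Sorted (with $ < everything):
  sorted[0] = $5555545
  sorted[1] = 45$55555
  sorted[2] = 5$555554
  sorted[3] = 545$5555
  sorted[4] = 5545$555
  sorted[5] = 55545$55
  sorted[6] = 555545$5
  sorted[7] = 5555545$
sorted[2] = 5$555554

Answer: 5$555554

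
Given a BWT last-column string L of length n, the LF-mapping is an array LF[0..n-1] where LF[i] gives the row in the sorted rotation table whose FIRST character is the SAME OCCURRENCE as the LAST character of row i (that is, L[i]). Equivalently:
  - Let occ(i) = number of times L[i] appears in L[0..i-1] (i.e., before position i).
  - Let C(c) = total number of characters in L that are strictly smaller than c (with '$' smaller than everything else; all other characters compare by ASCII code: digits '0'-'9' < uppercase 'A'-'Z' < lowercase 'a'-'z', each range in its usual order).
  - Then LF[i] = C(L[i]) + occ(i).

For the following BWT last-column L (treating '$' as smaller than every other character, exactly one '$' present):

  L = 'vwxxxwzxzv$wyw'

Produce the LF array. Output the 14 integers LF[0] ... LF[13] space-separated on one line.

Char counts: '$':1, 'v':2, 'w':4, 'x':4, 'y':1, 'z':2
C (first-col start): C('$')=0, C('v')=1, C('w')=3, C('x')=7, C('y')=11, C('z')=12
L[0]='v': occ=0, LF[0]=C('v')+0=1+0=1
L[1]='w': occ=0, LF[1]=C('w')+0=3+0=3
L[2]='x': occ=0, LF[2]=C('x')+0=7+0=7
L[3]='x': occ=1, LF[3]=C('x')+1=7+1=8
L[4]='x': occ=2, LF[4]=C('x')+2=7+2=9
L[5]='w': occ=1, LF[5]=C('w')+1=3+1=4
L[6]='z': occ=0, LF[6]=C('z')+0=12+0=12
L[7]='x': occ=3, LF[7]=C('x')+3=7+3=10
L[8]='z': occ=1, LF[8]=C('z')+1=12+1=13
L[9]='v': occ=1, LF[9]=C('v')+1=1+1=2
L[10]='$': occ=0, LF[10]=C('$')+0=0+0=0
L[11]='w': occ=2, LF[11]=C('w')+2=3+2=5
L[12]='y': occ=0, LF[12]=C('y')+0=11+0=11
L[13]='w': occ=3, LF[13]=C('w')+3=3+3=6

Answer: 1 3 7 8 9 4 12 10 13 2 0 5 11 6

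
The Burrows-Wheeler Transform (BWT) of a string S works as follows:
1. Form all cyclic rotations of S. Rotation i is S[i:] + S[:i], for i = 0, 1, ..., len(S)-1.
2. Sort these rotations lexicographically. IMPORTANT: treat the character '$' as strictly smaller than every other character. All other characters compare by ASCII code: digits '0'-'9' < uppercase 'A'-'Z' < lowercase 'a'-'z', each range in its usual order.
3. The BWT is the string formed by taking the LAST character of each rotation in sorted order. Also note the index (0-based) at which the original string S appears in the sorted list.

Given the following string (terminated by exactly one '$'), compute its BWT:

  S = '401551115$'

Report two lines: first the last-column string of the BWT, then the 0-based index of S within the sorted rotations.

All 10 rotations (rotation i = S[i:]+S[:i]):
  rot[0] = 401551115$
  rot[1] = 01551115$4
  rot[2] = 1551115$40
  rot[3] = 551115$401
  rot[4] = 51115$4015
  rot[5] = 1115$40155
  rot[6] = 115$401551
  rot[7] = 15$4015511
  rot[8] = 5$40155111
  rot[9] = $401551115
Sorted (with $ < everything):
  sorted[0] = $401551115  (last char: '5')
  sorted[1] = 01551115$4  (last char: '4')
  sorted[2] = 1115$40155  (last char: '5')
  sorted[3] = 115$401551  (last char: '1')
  sorted[4] = 15$4015511  (last char: '1')
  sorted[5] = 1551115$40  (last char: '0')
  sorted[6] = 401551115$  (last char: '$')
  sorted[7] = 5$40155111  (last char: '1')
  sorted[8] = 51115$4015  (last char: '5')
  sorted[9] = 551115$401  (last char: '1')
Last column: 545110$151
Original string S is at sorted index 6

Answer: 545110$151
6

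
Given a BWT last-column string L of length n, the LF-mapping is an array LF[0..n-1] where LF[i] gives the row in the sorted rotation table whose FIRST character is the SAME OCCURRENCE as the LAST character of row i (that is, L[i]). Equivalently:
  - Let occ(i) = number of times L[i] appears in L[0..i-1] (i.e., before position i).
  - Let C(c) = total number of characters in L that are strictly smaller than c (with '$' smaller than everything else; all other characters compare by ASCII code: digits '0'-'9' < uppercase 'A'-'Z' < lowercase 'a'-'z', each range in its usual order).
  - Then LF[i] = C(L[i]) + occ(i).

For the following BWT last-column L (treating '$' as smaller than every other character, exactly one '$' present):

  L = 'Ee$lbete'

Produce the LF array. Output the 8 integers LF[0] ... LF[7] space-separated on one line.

Char counts: '$':1, 'E':1, 'b':1, 'e':3, 'l':1, 't':1
C (first-col start): C('$')=0, C('E')=1, C('b')=2, C('e')=3, C('l')=6, C('t')=7
L[0]='E': occ=0, LF[0]=C('E')+0=1+0=1
L[1]='e': occ=0, LF[1]=C('e')+0=3+0=3
L[2]='$': occ=0, LF[2]=C('$')+0=0+0=0
L[3]='l': occ=0, LF[3]=C('l')+0=6+0=6
L[4]='b': occ=0, LF[4]=C('b')+0=2+0=2
L[5]='e': occ=1, LF[5]=C('e')+1=3+1=4
L[6]='t': occ=0, LF[6]=C('t')+0=7+0=7
L[7]='e': occ=2, LF[7]=C('e')+2=3+2=5

Answer: 1 3 0 6 2 4 7 5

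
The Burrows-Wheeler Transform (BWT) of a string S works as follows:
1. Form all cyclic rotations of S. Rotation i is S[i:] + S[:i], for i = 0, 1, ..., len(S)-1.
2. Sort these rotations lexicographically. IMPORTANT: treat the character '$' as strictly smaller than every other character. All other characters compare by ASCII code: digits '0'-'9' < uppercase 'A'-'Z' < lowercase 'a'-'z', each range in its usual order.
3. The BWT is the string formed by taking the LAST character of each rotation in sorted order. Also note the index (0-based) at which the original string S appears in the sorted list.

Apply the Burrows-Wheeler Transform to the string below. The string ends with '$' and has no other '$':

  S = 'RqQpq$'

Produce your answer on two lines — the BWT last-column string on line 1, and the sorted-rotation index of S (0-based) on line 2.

All 6 rotations (rotation i = S[i:]+S[:i]):
  rot[0] = RqQpq$
  rot[1] = qQpq$R
  rot[2] = Qpq$Rq
  rot[3] = pq$RqQ
  rot[4] = q$RqQp
  rot[5] = $RqQpq
Sorted (with $ < everything):
  sorted[0] = $RqQpq  (last char: 'q')
  sorted[1] = Qpq$Rq  (last char: 'q')
  sorted[2] = RqQpq$  (last char: '$')
  sorted[3] = pq$RqQ  (last char: 'Q')
  sorted[4] = q$RqQp  (last char: 'p')
  sorted[5] = qQpq$R  (last char: 'R')
Last column: qq$QpR
Original string S is at sorted index 2

Answer: qq$QpR
2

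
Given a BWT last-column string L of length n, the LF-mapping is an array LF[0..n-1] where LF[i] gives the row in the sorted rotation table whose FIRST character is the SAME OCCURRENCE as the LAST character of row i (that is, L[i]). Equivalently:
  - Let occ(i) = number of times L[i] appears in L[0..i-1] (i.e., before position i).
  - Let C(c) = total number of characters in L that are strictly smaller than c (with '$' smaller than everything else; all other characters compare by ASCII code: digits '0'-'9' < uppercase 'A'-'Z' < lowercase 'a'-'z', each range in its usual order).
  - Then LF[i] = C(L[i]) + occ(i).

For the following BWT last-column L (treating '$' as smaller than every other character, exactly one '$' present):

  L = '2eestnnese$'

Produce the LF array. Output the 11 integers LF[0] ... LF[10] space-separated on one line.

Char counts: '$':1, '2':1, 'e':4, 'n':2, 's':2, 't':1
C (first-col start): C('$')=0, C('2')=1, C('e')=2, C('n')=6, C('s')=8, C('t')=10
L[0]='2': occ=0, LF[0]=C('2')+0=1+0=1
L[1]='e': occ=0, LF[1]=C('e')+0=2+0=2
L[2]='e': occ=1, LF[2]=C('e')+1=2+1=3
L[3]='s': occ=0, LF[3]=C('s')+0=8+0=8
L[4]='t': occ=0, LF[4]=C('t')+0=10+0=10
L[5]='n': occ=0, LF[5]=C('n')+0=6+0=6
L[6]='n': occ=1, LF[6]=C('n')+1=6+1=7
L[7]='e': occ=2, LF[7]=C('e')+2=2+2=4
L[8]='s': occ=1, LF[8]=C('s')+1=8+1=9
L[9]='e': occ=3, LF[9]=C('e')+3=2+3=5
L[10]='$': occ=0, LF[10]=C('$')+0=0+0=0

Answer: 1 2 3 8 10 6 7 4 9 5 0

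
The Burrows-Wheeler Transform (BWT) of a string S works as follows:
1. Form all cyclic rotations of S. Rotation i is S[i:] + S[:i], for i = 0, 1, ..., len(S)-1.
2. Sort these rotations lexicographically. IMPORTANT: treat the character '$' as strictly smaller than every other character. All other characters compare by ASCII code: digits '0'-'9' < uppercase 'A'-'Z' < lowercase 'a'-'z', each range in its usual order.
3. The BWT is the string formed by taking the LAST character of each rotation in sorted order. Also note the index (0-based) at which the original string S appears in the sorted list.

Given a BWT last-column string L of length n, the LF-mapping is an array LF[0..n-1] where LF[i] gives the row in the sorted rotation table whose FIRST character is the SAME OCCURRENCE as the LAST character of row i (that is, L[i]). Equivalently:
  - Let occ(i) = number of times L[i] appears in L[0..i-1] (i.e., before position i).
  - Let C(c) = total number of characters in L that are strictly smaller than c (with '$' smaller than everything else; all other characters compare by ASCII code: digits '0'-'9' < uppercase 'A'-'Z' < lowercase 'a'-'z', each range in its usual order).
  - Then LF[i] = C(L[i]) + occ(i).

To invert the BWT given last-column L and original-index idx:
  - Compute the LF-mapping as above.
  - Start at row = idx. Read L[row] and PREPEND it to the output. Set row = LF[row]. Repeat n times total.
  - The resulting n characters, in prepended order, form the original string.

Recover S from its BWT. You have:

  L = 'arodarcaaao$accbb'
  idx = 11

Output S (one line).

LF mapping: 1 15 13 12 2 16 9 3 4 5 14 0 6 10 11 7 8
Walk LF starting at row 11, prepending L[row]:
  step 1: row=11, L[11]='$', prepend. Next row=LF[11]=0
  step 2: row=0, L[0]='a', prepend. Next row=LF[0]=1
  step 3: row=1, L[1]='r', prepend. Next row=LF[1]=15
  step 4: row=15, L[15]='b', prepend. Next row=LF[15]=7
  step 5: row=7, L[7]='a', prepend. Next row=LF[7]=3
  step 6: row=3, L[3]='d', prepend. Next row=LF[3]=12
  step 7: row=12, L[12]='a', prepend. Next row=LF[12]=6
  step 8: row=6, L[6]='c', prepend. Next row=LF[6]=9
  step 9: row=9, L[9]='a', prepend. Next row=LF[9]=5
  step 10: row=5, L[5]='r', prepend. Next row=LF[5]=16
  step 11: row=16, L[16]='b', prepend. Next row=LF[16]=8
  step 12: row=8, L[8]='a', prepend. Next row=LF[8]=4
  step 13: row=4, L[4]='a', prepend. Next row=LF[4]=2
  step 14: row=2, L[2]='o', prepend. Next row=LF[2]=13
  step 15: row=13, L[13]='c', prepend. Next row=LF[13]=10
  step 16: row=10, L[10]='o', prepend. Next row=LF[10]=14
  step 17: row=14, L[14]='c', prepend. Next row=LF[14]=11
Reversed output: cocoaabracadabra$

Answer: cocoaabracadabra$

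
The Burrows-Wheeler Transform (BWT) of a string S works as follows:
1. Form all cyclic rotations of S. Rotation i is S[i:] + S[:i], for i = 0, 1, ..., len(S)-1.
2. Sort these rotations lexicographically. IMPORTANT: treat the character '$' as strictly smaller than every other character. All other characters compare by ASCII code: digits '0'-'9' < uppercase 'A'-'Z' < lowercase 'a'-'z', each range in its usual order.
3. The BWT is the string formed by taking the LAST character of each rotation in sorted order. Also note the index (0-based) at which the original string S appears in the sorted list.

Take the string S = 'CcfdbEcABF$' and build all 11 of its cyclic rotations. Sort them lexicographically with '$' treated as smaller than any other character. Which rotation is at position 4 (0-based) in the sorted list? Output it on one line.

All 11 rotations (rotation i = S[i:]+S[:i]):
  rot[0] = CcfdbEcABF$
  rot[1] = cfdbEcABF$C
  rot[2] = fdbEcABF$Cc
  rot[3] = dbEcABF$Ccf
  rot[4] = bEcABF$Ccfd
  rot[5] = EcABF$Ccfdb
  rot[6] = cABF$CcfdbE
  rot[7] = ABF$CcfdbEc
  rot[8] = BF$CcfdbEcA
  rot[9] = F$CcfdbEcAB
  rot[10] = $CcfdbEcABF
Sorted (with $ < everything):
  sorted[0] = $CcfdbEcABF
  sorted[1] = ABF$CcfdbEc
  sorted[2] = BF$CcfdbEcA
  sorted[3] = CcfdbEcABF$
  sorted[4] = EcABF$Ccfdb
  sorted[5] = F$CcfdbEcAB
  sorted[6] = bEcABF$Ccfd
  sorted[7] = cABF$CcfdbE
  sorted[8] = cfdbEcABF$C
  sorted[9] = dbEcABF$Ccf
  sorted[10] = fdbEcABF$Cc
sorted[4] = EcABF$Ccfdb

Answer: EcABF$Ccfdb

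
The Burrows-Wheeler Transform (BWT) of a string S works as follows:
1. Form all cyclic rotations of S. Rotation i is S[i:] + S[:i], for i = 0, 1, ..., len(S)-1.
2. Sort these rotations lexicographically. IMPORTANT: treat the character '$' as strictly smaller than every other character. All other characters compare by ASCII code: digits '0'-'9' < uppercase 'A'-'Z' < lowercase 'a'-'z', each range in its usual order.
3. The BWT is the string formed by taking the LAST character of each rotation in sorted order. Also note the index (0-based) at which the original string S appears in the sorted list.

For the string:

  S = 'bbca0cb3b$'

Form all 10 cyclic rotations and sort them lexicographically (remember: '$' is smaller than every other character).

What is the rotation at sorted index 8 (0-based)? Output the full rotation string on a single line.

All 10 rotations (rotation i = S[i:]+S[:i]):
  rot[0] = bbca0cb3b$
  rot[1] = bca0cb3b$b
  rot[2] = ca0cb3b$bb
  rot[3] = a0cb3b$bbc
  rot[4] = 0cb3b$bbca
  rot[5] = cb3b$bbca0
  rot[6] = b3b$bbca0c
  rot[7] = 3b$bbca0cb
  rot[8] = b$bbca0cb3
  rot[9] = $bbca0cb3b
Sorted (with $ < everything):
  sorted[0] = $bbca0cb3b
  sorted[1] = 0cb3b$bbca
  sorted[2] = 3b$bbca0cb
  sorted[3] = a0cb3b$bbc
  sorted[4] = b$bbca0cb3
  sorted[5] = b3b$bbca0c
  sorted[6] = bbca0cb3b$
  sorted[7] = bca0cb3b$b
  sorted[8] = ca0cb3b$bb
  sorted[9] = cb3b$bbca0
sorted[8] = ca0cb3b$bb

Answer: ca0cb3b$bb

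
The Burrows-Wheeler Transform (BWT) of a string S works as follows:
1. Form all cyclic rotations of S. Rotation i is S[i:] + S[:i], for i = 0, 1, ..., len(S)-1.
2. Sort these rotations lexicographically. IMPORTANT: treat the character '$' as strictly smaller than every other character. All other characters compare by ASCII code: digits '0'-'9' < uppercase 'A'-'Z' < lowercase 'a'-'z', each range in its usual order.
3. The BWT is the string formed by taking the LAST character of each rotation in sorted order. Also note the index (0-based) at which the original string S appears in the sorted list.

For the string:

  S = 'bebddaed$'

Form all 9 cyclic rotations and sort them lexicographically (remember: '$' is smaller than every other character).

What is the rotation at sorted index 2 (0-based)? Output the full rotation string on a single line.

All 9 rotations (rotation i = S[i:]+S[:i]):
  rot[0] = bebddaed$
  rot[1] = ebddaed$b
  rot[2] = bddaed$be
  rot[3] = ddaed$beb
  rot[4] = daed$bebd
  rot[5] = aed$bebdd
  rot[6] = ed$bebdda
  rot[7] = d$bebddae
  rot[8] = $bebddaed
Sorted (with $ < everything):
  sorted[0] = $bebddaed
  sorted[1] = aed$bebdd
  sorted[2] = bddaed$be
  sorted[3] = bebddaed$
  sorted[4] = d$bebddae
  sorted[5] = daed$bebd
  sorted[6] = ddaed$beb
  sorted[7] = ebddaed$b
  sorted[8] = ed$bebdda
sorted[2] = bddaed$be

Answer: bddaed$be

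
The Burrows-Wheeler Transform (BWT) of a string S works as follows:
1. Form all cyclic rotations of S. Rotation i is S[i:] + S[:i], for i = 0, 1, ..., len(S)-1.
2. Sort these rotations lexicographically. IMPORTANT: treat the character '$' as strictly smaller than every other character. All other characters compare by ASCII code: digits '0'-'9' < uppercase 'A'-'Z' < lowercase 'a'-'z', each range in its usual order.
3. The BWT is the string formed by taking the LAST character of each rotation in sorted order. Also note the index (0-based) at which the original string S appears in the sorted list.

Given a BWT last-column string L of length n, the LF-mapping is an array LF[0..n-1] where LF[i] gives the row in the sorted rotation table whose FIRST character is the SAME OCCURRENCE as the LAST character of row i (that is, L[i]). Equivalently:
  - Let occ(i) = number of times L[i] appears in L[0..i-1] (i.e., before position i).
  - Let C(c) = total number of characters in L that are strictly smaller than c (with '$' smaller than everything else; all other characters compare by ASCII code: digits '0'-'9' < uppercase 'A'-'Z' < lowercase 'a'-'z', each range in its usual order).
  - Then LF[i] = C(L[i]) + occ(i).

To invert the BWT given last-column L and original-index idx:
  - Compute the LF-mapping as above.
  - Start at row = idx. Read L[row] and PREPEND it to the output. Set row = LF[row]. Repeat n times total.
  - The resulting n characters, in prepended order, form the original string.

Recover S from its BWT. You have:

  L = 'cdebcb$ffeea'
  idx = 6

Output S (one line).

Answer: dafeefebbcc$

Derivation:
LF mapping: 4 6 7 2 5 3 0 10 11 8 9 1
Walk LF starting at row 6, prepending L[row]:
  step 1: row=6, L[6]='$', prepend. Next row=LF[6]=0
  step 2: row=0, L[0]='c', prepend. Next row=LF[0]=4
  step 3: row=4, L[4]='c', prepend. Next row=LF[4]=5
  step 4: row=5, L[5]='b', prepend. Next row=LF[5]=3
  step 5: row=3, L[3]='b', prepend. Next row=LF[3]=2
  step 6: row=2, L[2]='e', prepend. Next row=LF[2]=7
  step 7: row=7, L[7]='f', prepend. Next row=LF[7]=10
  step 8: row=10, L[10]='e', prepend. Next row=LF[10]=9
  step 9: row=9, L[9]='e', prepend. Next row=LF[9]=8
  step 10: row=8, L[8]='f', prepend. Next row=LF[8]=11
  step 11: row=11, L[11]='a', prepend. Next row=LF[11]=1
  step 12: row=1, L[1]='d', prepend. Next row=LF[1]=6
Reversed output: dafeefebbcc$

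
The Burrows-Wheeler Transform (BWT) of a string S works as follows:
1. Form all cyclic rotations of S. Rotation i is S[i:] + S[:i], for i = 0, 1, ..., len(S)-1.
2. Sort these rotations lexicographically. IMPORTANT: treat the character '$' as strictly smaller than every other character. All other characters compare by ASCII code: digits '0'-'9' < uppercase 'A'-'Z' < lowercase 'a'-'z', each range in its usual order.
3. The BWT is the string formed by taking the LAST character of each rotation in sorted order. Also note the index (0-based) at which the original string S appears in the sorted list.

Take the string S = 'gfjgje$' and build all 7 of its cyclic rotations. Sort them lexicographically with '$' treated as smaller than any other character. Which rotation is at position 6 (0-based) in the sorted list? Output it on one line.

All 7 rotations (rotation i = S[i:]+S[:i]):
  rot[0] = gfjgje$
  rot[1] = fjgje$g
  rot[2] = jgje$gf
  rot[3] = gje$gfj
  rot[4] = je$gfjg
  rot[5] = e$gfjgj
  rot[6] = $gfjgje
Sorted (with $ < everything):
  sorted[0] = $gfjgje
  sorted[1] = e$gfjgj
  sorted[2] = fjgje$g
  sorted[3] = gfjgje$
  sorted[4] = gje$gfj
  sorted[5] = je$gfjg
  sorted[6] = jgje$gf
sorted[6] = jgje$gf

Answer: jgje$gf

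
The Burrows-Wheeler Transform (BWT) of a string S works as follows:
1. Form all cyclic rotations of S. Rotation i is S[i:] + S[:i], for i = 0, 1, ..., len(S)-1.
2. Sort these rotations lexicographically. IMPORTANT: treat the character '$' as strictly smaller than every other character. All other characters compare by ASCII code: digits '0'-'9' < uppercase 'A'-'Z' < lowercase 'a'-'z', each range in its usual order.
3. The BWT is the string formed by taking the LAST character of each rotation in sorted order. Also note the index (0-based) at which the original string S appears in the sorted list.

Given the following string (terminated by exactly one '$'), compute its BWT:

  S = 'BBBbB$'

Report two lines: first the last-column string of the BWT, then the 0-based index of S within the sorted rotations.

Answer: Bb$BBB
2

Derivation:
All 6 rotations (rotation i = S[i:]+S[:i]):
  rot[0] = BBBbB$
  rot[1] = BBbB$B
  rot[2] = BbB$BB
  rot[3] = bB$BBB
  rot[4] = B$BBBb
  rot[5] = $BBBbB
Sorted (with $ < everything):
  sorted[0] = $BBBbB  (last char: 'B')
  sorted[1] = B$BBBb  (last char: 'b')
  sorted[2] = BBBbB$  (last char: '$')
  sorted[3] = BBbB$B  (last char: 'B')
  sorted[4] = BbB$BB  (last char: 'B')
  sorted[5] = bB$BBB  (last char: 'B')
Last column: Bb$BBB
Original string S is at sorted index 2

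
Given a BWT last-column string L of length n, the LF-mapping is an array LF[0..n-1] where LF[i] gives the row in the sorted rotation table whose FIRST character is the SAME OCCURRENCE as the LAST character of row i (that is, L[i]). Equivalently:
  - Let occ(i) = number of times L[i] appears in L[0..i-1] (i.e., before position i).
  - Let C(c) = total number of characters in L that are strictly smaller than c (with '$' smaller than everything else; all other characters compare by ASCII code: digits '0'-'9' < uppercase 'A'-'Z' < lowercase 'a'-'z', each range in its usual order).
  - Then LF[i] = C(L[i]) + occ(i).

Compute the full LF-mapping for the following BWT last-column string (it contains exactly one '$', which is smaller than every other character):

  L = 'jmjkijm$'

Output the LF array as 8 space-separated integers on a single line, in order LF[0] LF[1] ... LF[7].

Answer: 2 6 3 5 1 4 7 0

Derivation:
Char counts: '$':1, 'i':1, 'j':3, 'k':1, 'm':2
C (first-col start): C('$')=0, C('i')=1, C('j')=2, C('k')=5, C('m')=6
L[0]='j': occ=0, LF[0]=C('j')+0=2+0=2
L[1]='m': occ=0, LF[1]=C('m')+0=6+0=6
L[2]='j': occ=1, LF[2]=C('j')+1=2+1=3
L[3]='k': occ=0, LF[3]=C('k')+0=5+0=5
L[4]='i': occ=0, LF[4]=C('i')+0=1+0=1
L[5]='j': occ=2, LF[5]=C('j')+2=2+2=4
L[6]='m': occ=1, LF[6]=C('m')+1=6+1=7
L[7]='$': occ=0, LF[7]=C('$')+0=0+0=0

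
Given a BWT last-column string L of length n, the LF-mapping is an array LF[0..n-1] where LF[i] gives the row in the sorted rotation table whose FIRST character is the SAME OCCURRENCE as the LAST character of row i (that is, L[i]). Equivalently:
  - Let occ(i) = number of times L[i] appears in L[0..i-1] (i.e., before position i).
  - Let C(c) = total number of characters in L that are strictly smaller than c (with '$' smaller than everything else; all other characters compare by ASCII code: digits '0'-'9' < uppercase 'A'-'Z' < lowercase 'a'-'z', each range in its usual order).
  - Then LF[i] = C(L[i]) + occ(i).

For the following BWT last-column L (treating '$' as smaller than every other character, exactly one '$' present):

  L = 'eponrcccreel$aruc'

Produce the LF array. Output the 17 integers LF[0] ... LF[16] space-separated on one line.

Char counts: '$':1, 'a':1, 'c':4, 'e':3, 'l':1, 'n':1, 'o':1, 'p':1, 'r':3, 'u':1
C (first-col start): C('$')=0, C('a')=1, C('c')=2, C('e')=6, C('l')=9, C('n')=10, C('o')=11, C('p')=12, C('r')=13, C('u')=16
L[0]='e': occ=0, LF[0]=C('e')+0=6+0=6
L[1]='p': occ=0, LF[1]=C('p')+0=12+0=12
L[2]='o': occ=0, LF[2]=C('o')+0=11+0=11
L[3]='n': occ=0, LF[3]=C('n')+0=10+0=10
L[4]='r': occ=0, LF[4]=C('r')+0=13+0=13
L[5]='c': occ=0, LF[5]=C('c')+0=2+0=2
L[6]='c': occ=1, LF[6]=C('c')+1=2+1=3
L[7]='c': occ=2, LF[7]=C('c')+2=2+2=4
L[8]='r': occ=1, LF[8]=C('r')+1=13+1=14
L[9]='e': occ=1, LF[9]=C('e')+1=6+1=7
L[10]='e': occ=2, LF[10]=C('e')+2=6+2=8
L[11]='l': occ=0, LF[11]=C('l')+0=9+0=9
L[12]='$': occ=0, LF[12]=C('$')+0=0+0=0
L[13]='a': occ=0, LF[13]=C('a')+0=1+0=1
L[14]='r': occ=2, LF[14]=C('r')+2=13+2=15
L[15]='u': occ=0, LF[15]=C('u')+0=16+0=16
L[16]='c': occ=3, LF[16]=C('c')+3=2+3=5

Answer: 6 12 11 10 13 2 3 4 14 7 8 9 0 1 15 16 5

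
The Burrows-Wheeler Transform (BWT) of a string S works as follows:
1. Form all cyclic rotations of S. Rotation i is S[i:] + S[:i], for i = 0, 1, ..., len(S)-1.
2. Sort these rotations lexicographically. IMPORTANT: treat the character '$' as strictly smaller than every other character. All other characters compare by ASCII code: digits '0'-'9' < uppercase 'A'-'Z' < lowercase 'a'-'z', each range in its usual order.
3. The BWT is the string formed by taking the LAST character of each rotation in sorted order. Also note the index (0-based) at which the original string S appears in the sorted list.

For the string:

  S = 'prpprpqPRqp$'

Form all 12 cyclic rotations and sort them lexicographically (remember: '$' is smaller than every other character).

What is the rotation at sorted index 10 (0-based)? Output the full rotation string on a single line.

All 12 rotations (rotation i = S[i:]+S[:i]):
  rot[0] = prpprpqPRqp$
  rot[1] = rpprpqPRqp$p
  rot[2] = pprpqPRqp$pr
  rot[3] = prpqPRqp$prp
  rot[4] = rpqPRqp$prpp
  rot[5] = pqPRqp$prppr
  rot[6] = qPRqp$prpprp
  rot[7] = PRqp$prpprpq
  rot[8] = Rqp$prpprpqP
  rot[9] = qp$prpprpqPR
  rot[10] = p$prpprpqPRq
  rot[11] = $prpprpqPRqp
Sorted (with $ < everything):
  sorted[0] = $prpprpqPRqp
  sorted[1] = PRqp$prpprpq
  sorted[2] = Rqp$prpprpqP
  sorted[3] = p$prpprpqPRq
  sorted[4] = pprpqPRqp$pr
  sorted[5] = pqPRqp$prppr
  sorted[6] = prpprpqPRqp$
  sorted[7] = prpqPRqp$prp
  sorted[8] = qPRqp$prpprp
  sorted[9] = qp$prpprpqPR
  sorted[10] = rpprpqPRqp$p
  sorted[11] = rpqPRqp$prpp
sorted[10] = rpprpqPRqp$p

Answer: rpprpqPRqp$p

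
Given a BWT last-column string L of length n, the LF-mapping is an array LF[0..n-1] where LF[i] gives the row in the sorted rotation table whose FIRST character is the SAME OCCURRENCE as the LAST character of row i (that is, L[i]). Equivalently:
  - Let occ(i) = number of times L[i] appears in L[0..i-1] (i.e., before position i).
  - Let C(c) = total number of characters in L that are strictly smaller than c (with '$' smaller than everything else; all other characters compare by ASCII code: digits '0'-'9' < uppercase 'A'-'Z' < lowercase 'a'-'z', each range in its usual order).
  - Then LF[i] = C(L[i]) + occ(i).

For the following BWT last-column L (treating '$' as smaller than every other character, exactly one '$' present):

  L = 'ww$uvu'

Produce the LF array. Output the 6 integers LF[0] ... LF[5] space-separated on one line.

Answer: 4 5 0 1 3 2

Derivation:
Char counts: '$':1, 'u':2, 'v':1, 'w':2
C (first-col start): C('$')=0, C('u')=1, C('v')=3, C('w')=4
L[0]='w': occ=0, LF[0]=C('w')+0=4+0=4
L[1]='w': occ=1, LF[1]=C('w')+1=4+1=5
L[2]='$': occ=0, LF[2]=C('$')+0=0+0=0
L[3]='u': occ=0, LF[3]=C('u')+0=1+0=1
L[4]='v': occ=0, LF[4]=C('v')+0=3+0=3
L[5]='u': occ=1, LF[5]=C('u')+1=1+1=2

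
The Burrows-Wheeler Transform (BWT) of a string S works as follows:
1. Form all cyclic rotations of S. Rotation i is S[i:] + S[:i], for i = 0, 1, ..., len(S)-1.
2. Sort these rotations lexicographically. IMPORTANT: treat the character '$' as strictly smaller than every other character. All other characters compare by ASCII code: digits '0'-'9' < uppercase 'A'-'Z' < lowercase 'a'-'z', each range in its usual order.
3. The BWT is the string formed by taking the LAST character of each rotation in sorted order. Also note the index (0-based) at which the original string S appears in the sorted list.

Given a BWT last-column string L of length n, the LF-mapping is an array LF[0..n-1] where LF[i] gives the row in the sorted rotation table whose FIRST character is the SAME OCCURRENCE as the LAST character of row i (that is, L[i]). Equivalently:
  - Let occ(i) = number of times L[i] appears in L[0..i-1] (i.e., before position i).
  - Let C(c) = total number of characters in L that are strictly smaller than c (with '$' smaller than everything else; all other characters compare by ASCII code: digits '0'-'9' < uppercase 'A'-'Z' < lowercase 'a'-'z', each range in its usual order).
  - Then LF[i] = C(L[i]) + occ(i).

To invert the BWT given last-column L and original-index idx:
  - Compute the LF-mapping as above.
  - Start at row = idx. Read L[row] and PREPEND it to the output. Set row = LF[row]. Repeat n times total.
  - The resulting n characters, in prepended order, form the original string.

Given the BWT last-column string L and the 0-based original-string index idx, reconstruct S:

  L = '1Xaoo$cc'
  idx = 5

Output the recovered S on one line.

Answer: cocoaX1$

Derivation:
LF mapping: 1 2 3 6 7 0 4 5
Walk LF starting at row 5, prepending L[row]:
  step 1: row=5, L[5]='$', prepend. Next row=LF[5]=0
  step 2: row=0, L[0]='1', prepend. Next row=LF[0]=1
  step 3: row=1, L[1]='X', prepend. Next row=LF[1]=2
  step 4: row=2, L[2]='a', prepend. Next row=LF[2]=3
  step 5: row=3, L[3]='o', prepend. Next row=LF[3]=6
  step 6: row=6, L[6]='c', prepend. Next row=LF[6]=4
  step 7: row=4, L[4]='o', prepend. Next row=LF[4]=7
  step 8: row=7, L[7]='c', prepend. Next row=LF[7]=5
Reversed output: cocoaX1$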